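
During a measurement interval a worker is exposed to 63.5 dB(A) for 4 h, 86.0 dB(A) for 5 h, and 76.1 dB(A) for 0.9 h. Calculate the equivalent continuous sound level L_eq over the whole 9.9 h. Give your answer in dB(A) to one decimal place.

The energy average is taken in the linear domain: L_eq = 10·log₁₀[(Σ tᵢ·10^(Lᵢ/10))/T], T = 9.9 h.
Σ tᵢ·10^(Lᵢ/10) = 4·10^(63.5/10) + 5·10^(86.0/10) + 0.9·10^(76.1/10) = 2.036e+09.
L_eq = 10·log₁₀(2.036e+09/9.9) = 83.13 dB(A).

83.1 dB(A)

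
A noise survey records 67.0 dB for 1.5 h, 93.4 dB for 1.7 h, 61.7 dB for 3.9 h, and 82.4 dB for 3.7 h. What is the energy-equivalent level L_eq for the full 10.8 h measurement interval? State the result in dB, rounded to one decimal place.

Weight each interval's intensity by its duration and average over T = 10.8 h:
Σ tᵢ·10^(Lᵢ/10) = 1.5·10^(67.0/10) + 1.7·10^(93.4/10) + 3.9·10^(61.7/10) + 3.7·10^(82.4/10) = 4.375e+09.
L_eq = 10·log₁₀(4.375e+09/10.8) = 86.08 dB.

86.1 dB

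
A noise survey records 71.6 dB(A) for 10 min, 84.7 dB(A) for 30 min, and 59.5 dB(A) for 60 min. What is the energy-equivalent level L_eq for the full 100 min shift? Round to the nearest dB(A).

80 dB(A)

The energy average is taken in the linear domain: L_eq = 10·log₁₀[(Σ tᵢ·10^(Lᵢ/10))/T], T = 100 min.
Σ tᵢ·10^(Lᵢ/10) = 10·10^(71.6/10) + 30·10^(84.7/10) + 60·10^(59.5/10) = 9.052e+09.
L_eq = 10·log₁₀(9.052e+09/100) = 79.57 dB(A).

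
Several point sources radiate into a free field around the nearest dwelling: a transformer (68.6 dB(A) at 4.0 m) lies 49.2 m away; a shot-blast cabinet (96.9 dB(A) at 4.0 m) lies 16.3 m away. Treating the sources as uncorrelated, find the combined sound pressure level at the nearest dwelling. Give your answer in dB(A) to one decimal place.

Apply inverse-square spreading to bring every level to the receiver, then sum 10^(L/10).
transformer: 68.6 − 20·log₁₀(49.2/4.0) = 68.6 − 21.80 = 46.80 dB(A).
shot-blast cabinet: 96.9 − 20·log₁₀(16.3/4.0) = 96.9 − 12.20 = 84.70 dB(A).
Σ 10^(L/10) = 2.950e+08 → L_total = 10·log₁₀(2.950e+08) = 84.70 dB(A).

84.7 dB(A)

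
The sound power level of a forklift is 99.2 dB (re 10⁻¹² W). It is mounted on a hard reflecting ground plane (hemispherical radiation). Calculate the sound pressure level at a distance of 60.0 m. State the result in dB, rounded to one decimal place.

L_p = L_w − 10·log₁₀(2π·r²) with r = 60.0 m.
2π·r² = 2.262e+04 m², 10·log₁₀ of that is 43.545 dB.
L_p = 99.2 − 43.545 = 55.66 dB.

55.7 dB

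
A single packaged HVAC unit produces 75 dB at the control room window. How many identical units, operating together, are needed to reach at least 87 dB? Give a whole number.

Need L₁ + 10·log₁₀ N ≥ 87, i.e. log₁₀ N ≥ 1.20.
N ≥ 10^(12.0/10) = 15.849, so N = 16.

16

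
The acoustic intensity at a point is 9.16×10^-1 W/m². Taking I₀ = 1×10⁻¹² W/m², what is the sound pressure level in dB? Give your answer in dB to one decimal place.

119.6 dB

L = 10·log₁₀(I/I₀) = 10·log₁₀(9.16×10^-1/10⁻¹²) = 10·log₁₀(9.16×10^11).
L = 10·(0.9619 + 11) = 119.62 dB.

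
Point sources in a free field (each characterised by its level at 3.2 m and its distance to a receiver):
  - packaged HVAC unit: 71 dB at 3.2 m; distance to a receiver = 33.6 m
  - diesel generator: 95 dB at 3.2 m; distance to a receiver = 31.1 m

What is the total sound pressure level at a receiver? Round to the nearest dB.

Propagate each source to the receiver with L = L_ref − 20·log₁₀(r/r_ref), then add intensities.
packaged HVAC unit: 71 − 20·log₁₀(33.6/3.2) = 71 − 20.42 = 50.58 dB.
diesel generator: 95 − 20·log₁₀(31.1/3.2) = 95 − 19.75 = 75.25 dB.
Σ 10^(L/10) = 3.359e+07 → L_total = 10·log₁₀(3.359e+07) = 75.26 dB.

75 dB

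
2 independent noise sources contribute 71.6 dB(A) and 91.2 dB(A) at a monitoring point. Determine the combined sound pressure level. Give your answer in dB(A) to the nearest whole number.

91 dB(A)

Incoherent sources combine by intensity addition: L_total = 10·log₁₀(Σ 10^(L_i/10)).
Σ 10^(L/10) = 10^(71.6/10) + 10^(91.2/10) = 1.333e+09.
L_total = 10·log₁₀(1.333e+09) = 91.25 dB(A).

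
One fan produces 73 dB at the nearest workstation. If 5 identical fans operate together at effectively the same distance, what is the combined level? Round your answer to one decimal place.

With 5 equal, uncorrelated contributions the intensity is 5× that of one unit, giving a rise of 10·log₁₀ 5.
L_total = 73 + 10·log₁₀(5) = 73 + 6.990 = 79.99 dB.

80.0 dB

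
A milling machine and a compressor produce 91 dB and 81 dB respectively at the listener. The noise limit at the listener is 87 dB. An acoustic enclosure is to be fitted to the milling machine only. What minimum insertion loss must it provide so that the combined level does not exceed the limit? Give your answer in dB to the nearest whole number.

5 dB

Fixed contribution from the other source: Σ 10^(L/10) = 10^(81/10) = 1.259e+08 (81.00 dB).
To meet 87 dB overall, the treated milling machine may contribute at most 10^(87/10) − 1.259e+08 = 3.753e+08, i.e. 85.74 dB.
Required insertion loss = 91 − 85.74 = 5.26 dB.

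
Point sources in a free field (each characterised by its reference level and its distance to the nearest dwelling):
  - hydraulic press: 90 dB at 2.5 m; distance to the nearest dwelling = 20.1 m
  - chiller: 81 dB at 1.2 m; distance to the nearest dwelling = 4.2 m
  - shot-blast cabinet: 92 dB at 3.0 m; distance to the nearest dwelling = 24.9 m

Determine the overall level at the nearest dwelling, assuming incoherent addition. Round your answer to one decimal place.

76.9 dB

Propagate each source to the receiver with L = L_ref − 20·log₁₀(r/r_ref), then add intensities.
hydraulic press: 90 − 20·log₁₀(20.1/2.5) = 90 − 18.11 = 71.89 dB.
chiller: 81 − 20·log₁₀(4.2/1.2) = 81 − 10.88 = 70.12 dB.
shot-blast cabinet: 92 − 20·log₁₀(24.9/3.0) = 92 − 18.38 = 73.62 dB.
Σ 10^(L/10) = 4.875e+07 → L_total = 10·log₁₀(4.875e+07) = 76.88 dB.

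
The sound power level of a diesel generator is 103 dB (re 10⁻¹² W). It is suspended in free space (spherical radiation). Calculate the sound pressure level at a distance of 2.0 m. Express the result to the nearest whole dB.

86 dB

L_p = L_w − 10·log₁₀(4π·r²) with r = 2.0 m.
4π·r² = 50.27 m², 10·log₁₀ of that is 17.013 dB.
L_p = 103 − 17.013 = 85.99 dB.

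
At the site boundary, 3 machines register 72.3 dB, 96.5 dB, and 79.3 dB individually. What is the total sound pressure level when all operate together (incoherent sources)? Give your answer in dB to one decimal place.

96.6 dB

For uncorrelated sources the intensities add, so convert each level to linear form, sum, and take 10·log₁₀ of the total.
Σ 10^(L/10) = 10^(72.3/10) + 10^(96.5/10) + 10^(79.3/10) = 4.569e+09.
L_total = 10·log₁₀(4.569e+09) = 96.60 dB.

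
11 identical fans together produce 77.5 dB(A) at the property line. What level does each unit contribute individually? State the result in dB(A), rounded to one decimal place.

67.1 dB(A)

11 equal contributions raise the level by 10·log₁₀ 11 = 10.414 dB, so each unit alone gives 77.5 − 10.414.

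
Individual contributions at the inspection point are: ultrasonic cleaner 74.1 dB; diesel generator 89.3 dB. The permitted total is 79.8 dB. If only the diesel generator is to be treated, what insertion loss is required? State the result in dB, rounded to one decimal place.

Fixed contribution from the other source: Σ 10^(L/10) = 10^(74.1/10) = 2.570e+07 (74.10 dB).
To meet 79.8 dB overall, the treated diesel generator may contribute at most 10^(79.8/10) − 2.570e+07 = 6.980e+07, i.e. 78.44 dB.
Required insertion loss = 89.3 − 78.44 = 10.86 dB.

10.9 dB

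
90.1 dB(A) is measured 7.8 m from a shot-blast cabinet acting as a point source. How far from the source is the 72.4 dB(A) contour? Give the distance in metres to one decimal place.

59.9 m

For a point source L₁ − L₂ = 20·log₁₀(r₂/r₁), so r₂ = r₁·10^((L₁−L₂)/20).
r₂ = 7.8·10^((90.1−72.4)/20) = 7.8·10^(17.7/20) = 59.85 m.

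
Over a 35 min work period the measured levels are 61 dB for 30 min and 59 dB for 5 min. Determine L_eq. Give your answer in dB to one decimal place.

60.8 dB

L_eq = 10·log₁₀[(1/T)·Σ tᵢ·10^(Lᵢ/10)] with T = 35 min.
Σ tᵢ·10^(Lᵢ/10) = 30·10^(61/10) + 5·10^(59/10) = 4.174e+07.
L_eq = 10·log₁₀(4.174e+07/35) = 60.76 dB.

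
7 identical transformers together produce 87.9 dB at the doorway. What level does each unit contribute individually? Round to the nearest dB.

79 dB

7 equal contributions raise the level by 10·log₁₀ 7 = 8.451 dB, so each unit alone gives 87.9 − 8.451.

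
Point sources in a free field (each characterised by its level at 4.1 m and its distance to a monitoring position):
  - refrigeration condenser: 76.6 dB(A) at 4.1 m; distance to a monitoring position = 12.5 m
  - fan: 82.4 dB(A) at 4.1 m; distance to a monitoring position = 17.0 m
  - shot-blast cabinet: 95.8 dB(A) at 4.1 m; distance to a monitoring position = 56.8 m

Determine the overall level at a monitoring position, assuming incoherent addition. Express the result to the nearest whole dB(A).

75 dB(A)

First find each source's level at the receiver (point-source: −20·log₁₀(r/r_ref)), then combine on an intensity basis.
refrigeration condenser: 76.6 − 20·log₁₀(12.5/4.1) = 76.6 − 9.68 = 66.92 dB(A).
fan: 82.4 − 20·log₁₀(17.0/4.1) = 82.4 − 12.35 = 70.05 dB(A).
shot-blast cabinet: 95.8 − 20·log₁₀(56.8/4.1) = 95.8 − 22.83 = 72.97 dB(A).
Σ 10^(L/10) = 3.484e+07 → L_total = 10·log₁₀(3.484e+07) = 75.42 dB(A).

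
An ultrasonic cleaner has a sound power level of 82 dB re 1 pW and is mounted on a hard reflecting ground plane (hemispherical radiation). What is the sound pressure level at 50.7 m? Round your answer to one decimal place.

L_p = L_w − 10·log₁₀(2π·r²) with r = 50.7 m.
2π·r² = 1.615e+04 m², 10·log₁₀ of that is 42.082 dB.
L_p = 82 − 42.082 = 39.92 dB.

39.9 dB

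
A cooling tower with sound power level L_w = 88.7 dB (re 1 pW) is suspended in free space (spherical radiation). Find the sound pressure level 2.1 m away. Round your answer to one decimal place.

Free-field spherical radiation: L_p = L_w − 10·log₁₀(4π·r²), r = 2.1 m.
4π·r² = 55.42 m², 10·log₁₀ of that is 17.436 dB.
L_p = 88.7 − 17.436 = 71.26 dB.

71.3 dB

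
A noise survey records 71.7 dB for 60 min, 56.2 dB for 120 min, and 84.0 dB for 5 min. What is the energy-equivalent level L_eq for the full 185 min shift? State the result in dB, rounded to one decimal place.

70.7 dB

L_eq = 10·log₁₀[(1/T)·Σ tᵢ·10^(Lᵢ/10)] with T = 185 min.
Σ tᵢ·10^(Lᵢ/10) = 60·10^(71.7/10) + 120·10^(56.2/10) + 5·10^(84.0/10) = 2.193e+09.
L_eq = 10·log₁₀(2.193e+09/185) = 70.74 dB.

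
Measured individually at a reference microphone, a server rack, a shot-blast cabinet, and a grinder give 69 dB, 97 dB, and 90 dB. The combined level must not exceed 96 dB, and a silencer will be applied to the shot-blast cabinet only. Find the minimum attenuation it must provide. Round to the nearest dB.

2 dB

The untreated sources together contribute 10^(69/10) + 10^(90/10) = 1.008e+09, i.e. 90.03 dB.
The limit corresponds to 10^(96/10) = 3.981e+09; subtracting the fixed part leaves 2.973e+09 for the shot-blast cabinet, i.e. 94.73 dB.
Required insertion loss = 97 − 94.73 = 2.27 dB.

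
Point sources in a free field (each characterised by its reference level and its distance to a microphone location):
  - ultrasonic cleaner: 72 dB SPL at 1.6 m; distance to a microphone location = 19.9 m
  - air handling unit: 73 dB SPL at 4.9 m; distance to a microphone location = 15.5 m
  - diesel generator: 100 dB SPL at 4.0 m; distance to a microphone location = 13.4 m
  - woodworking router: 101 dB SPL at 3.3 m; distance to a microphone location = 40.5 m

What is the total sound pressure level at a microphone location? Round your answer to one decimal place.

Apply inverse-square spreading to bring every level to the receiver, then sum 10^(L/10).
ultrasonic cleaner: 72 − 20·log₁₀(19.9/1.6) = 72 − 21.89 = 50.11 dB SPL.
air handling unit: 73 − 20·log₁₀(15.5/4.9) = 73 − 10.00 = 63.00 dB SPL.
diesel generator: 100 − 20·log₁₀(13.4/4.0) = 100 − 10.50 = 89.50 dB SPL.
woodworking router: 101 − 20·log₁₀(40.5/3.3) = 101 − 21.78 = 79.22 dB SPL.
Σ 10^(L/10) = 9.767e+08 → L_total = 10·log₁₀(9.767e+08) = 89.90 dB SPL.

89.9 dB SPL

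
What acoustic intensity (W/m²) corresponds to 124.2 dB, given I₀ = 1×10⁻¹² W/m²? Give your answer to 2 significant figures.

L = 10·log₁₀(I/I₀) ⇒ I = I₀·10^(L/10) = 10⁻¹² × 10^12.42.

2.6 W/m²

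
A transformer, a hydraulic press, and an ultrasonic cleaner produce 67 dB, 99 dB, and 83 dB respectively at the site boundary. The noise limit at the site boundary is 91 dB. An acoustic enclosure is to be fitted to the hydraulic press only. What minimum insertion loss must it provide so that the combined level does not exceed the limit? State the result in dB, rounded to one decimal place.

Fixed contribution from the other sources: Σ 10^(L/10) = 10^(67/10) + 10^(83/10) = 2.045e+08 (83.11 dB).
To meet 91 dB overall, the treated hydraulic press may contribute at most 10^(91/10) − 2.045e+08 = 1.054e+09, i.e. 90.23 dB.
So the hydraulic press must be reduced from 99 to 90.23 dB: IL = 8.77 dB.

8.8 dB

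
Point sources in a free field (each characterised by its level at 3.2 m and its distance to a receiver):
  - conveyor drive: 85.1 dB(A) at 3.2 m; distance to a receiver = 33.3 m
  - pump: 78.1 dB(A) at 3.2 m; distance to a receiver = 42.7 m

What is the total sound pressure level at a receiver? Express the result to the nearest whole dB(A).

65 dB(A)

Apply inverse-square spreading to bring every level to the receiver, then sum 10^(L/10).
conveyor drive: 85.1 − 20·log₁₀(33.3/3.2) = 85.1 − 20.35 = 64.75 dB(A).
pump: 78.1 − 20·log₁₀(42.7/3.2) = 78.1 − 22.51 = 55.59 dB(A).
Σ 10^(L/10) = 3.351e+06 → L_total = 10·log₁₀(3.351e+06) = 65.25 dB(A).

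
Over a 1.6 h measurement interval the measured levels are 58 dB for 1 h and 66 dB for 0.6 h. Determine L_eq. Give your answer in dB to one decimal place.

62.8 dB

L_eq = 10·log₁₀[(1/T)·Σ tᵢ·10^(Lᵢ/10)] with T = 1.6 h.
Σ tᵢ·10^(Lᵢ/10) = 1·10^(58/10) + 0.6·10^(66/10) = 3.020e+06.
L_eq = 10·log₁₀(3.020e+06/1.6) = 62.76 dB.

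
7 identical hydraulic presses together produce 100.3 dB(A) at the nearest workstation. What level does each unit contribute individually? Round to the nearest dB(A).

92 dB(A)

Dividing the total intensity by 7 lowers the level by 10·log₁₀ 7 = 8.451 dB: L₁ = 100.3 − 8.451.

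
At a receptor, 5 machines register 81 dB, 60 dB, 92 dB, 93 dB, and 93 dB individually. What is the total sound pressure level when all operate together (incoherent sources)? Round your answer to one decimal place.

For uncorrelated sources the intensities add, so convert each level to linear form, sum, and take 10·log₁₀ of the total.
Σ 10^(L/10) = 10^(81/10) + 10^(60/10) + 10^(92/10) + 10^(93/10) + 10^(93/10) = 5.702e+09.
L_total = 10·log₁₀(5.702e+09) = 97.56 dB.

97.6 dB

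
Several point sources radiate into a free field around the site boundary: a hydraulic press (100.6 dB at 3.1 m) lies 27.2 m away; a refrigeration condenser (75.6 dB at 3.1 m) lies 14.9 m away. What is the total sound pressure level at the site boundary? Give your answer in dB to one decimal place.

Propagate each source to the receiver with L = L_ref − 20·log₁₀(r/r_ref), then add intensities.
hydraulic press: 100.6 − 20·log₁₀(27.2/3.1) = 100.6 − 18.86 = 81.74 dB.
refrigeration condenser: 75.6 − 20·log₁₀(14.9/3.1) = 75.6 − 13.64 = 61.96 dB.
Σ 10^(L/10) = 1.507e+08 → L_total = 10·log₁₀(1.507e+08) = 81.78 dB.

81.8 dB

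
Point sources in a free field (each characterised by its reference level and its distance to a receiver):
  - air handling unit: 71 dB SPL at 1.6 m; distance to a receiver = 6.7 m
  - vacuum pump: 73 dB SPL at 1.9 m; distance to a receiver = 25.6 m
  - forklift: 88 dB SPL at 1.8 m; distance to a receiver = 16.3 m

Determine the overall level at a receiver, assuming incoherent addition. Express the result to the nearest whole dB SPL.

First find each source's level at the receiver (point-source: −20·log₁₀(r/r_ref)), then combine on an intensity basis.
air handling unit: 71 − 20·log₁₀(6.7/1.6) = 71 − 12.44 = 58.56 dB SPL.
vacuum pump: 73 − 20·log₁₀(25.6/1.9) = 73 − 22.59 = 50.41 dB SPL.
forklift: 88 − 20·log₁₀(16.3/1.8) = 88 − 19.14 = 68.86 dB SPL.
Σ 10^(L/10) = 8.522e+06 → L_total = 10·log₁₀(8.522e+06) = 69.31 dB SPL.

69 dB SPL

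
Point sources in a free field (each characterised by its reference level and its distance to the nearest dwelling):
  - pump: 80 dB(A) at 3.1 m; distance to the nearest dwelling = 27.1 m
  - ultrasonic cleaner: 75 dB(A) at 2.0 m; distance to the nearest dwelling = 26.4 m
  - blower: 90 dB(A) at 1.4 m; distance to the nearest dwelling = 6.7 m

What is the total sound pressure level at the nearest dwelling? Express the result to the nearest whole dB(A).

Propagate each source to the receiver with L = L_ref − 20·log₁₀(r/r_ref), then add intensities.
pump: 80 − 20·log₁₀(27.1/3.1) = 80 − 18.83 = 61.17 dB(A).
ultrasonic cleaner: 75 − 20·log₁₀(26.4/2.0) = 75 − 22.41 = 52.59 dB(A).
blower: 90 − 20·log₁₀(6.7/1.4) = 90 − 13.60 = 76.40 dB(A).
Σ 10^(L/10) = 4.515e+07 → L_total = 10·log₁₀(4.515e+07) = 76.55 dB(A).

77 dB(A)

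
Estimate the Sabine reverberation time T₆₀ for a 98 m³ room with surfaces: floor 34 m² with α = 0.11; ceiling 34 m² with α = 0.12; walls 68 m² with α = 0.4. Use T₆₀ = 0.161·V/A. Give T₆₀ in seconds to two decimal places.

0.45 s

Summing Sᵢαᵢ: 34·0.11 + 34·0.12 + 68·0.4 = 35.02 m².
T₆₀ = 0.161 × 98 / 35.02 = 0.451 s.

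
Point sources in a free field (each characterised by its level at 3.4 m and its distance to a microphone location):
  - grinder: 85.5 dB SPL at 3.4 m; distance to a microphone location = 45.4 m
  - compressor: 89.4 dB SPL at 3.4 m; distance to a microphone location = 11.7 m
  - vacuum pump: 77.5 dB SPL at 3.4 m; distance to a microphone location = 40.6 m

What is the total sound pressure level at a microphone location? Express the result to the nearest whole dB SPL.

First find each source's level at the receiver (point-source: −20·log₁₀(r/r_ref)), then combine on an intensity basis.
grinder: 85.5 − 20·log₁₀(45.4/3.4) = 85.5 − 22.51 = 62.99 dB SPL.
compressor: 89.4 − 20·log₁₀(11.7/3.4) = 89.4 − 10.73 = 78.67 dB SPL.
vacuum pump: 77.5 − 20·log₁₀(40.6/3.4) = 77.5 − 21.54 = 55.96 dB SPL.
Σ 10^(L/10) = 7.593e+07 → L_total = 10·log₁₀(7.593e+07) = 78.80 dB SPL.

79 dB SPL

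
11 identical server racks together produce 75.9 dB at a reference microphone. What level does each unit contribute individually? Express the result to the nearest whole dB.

65 dB

11 equal contributions raise the level by 10·log₁₀ 11 = 10.414 dB, so each unit alone gives 75.9 − 10.414.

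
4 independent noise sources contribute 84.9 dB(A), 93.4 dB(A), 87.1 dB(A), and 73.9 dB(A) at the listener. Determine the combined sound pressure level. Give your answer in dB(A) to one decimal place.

For uncorrelated sources the intensities add, so convert each level to linear form, sum, and take 10·log₁₀ of the total.
Σ 10^(L/10) = 10^(84.9/10) + 10^(93.4/10) + 10^(87.1/10) + 10^(73.9/10) = 3.034e+09.
L_total = 10·log₁₀(3.034e+09) = 94.82 dB(A).

94.8 dB(A)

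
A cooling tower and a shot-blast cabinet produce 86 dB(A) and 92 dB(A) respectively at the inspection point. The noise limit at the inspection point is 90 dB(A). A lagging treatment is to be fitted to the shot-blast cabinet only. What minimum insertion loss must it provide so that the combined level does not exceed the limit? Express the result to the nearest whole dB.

4 dB

Fixed contribution from the other source: Σ 10^(L/10) = 10^(86/10) = 3.981e+08 (86.00 dB(A)).
To meet 90 dB(A) overall, the treated shot-blast cabinet may contribute at most 10^(90/10) − 3.981e+08 = 6.019e+08, i.e. 87.80 dB(A).
So the shot-blast cabinet must be reduced from 92 to 87.80 dB(A): IL = 4.20 dB.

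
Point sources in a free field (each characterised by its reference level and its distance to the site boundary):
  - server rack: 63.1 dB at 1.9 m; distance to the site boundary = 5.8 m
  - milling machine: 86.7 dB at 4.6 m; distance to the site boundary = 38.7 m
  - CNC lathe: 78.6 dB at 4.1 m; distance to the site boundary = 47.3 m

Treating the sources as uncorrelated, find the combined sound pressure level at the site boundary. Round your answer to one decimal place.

Apply inverse-square spreading to bring every level to the receiver, then sum 10^(L/10).
server rack: 63.1 − 20·log₁₀(5.8/1.9) = 63.1 − 9.69 = 53.41 dB.
milling machine: 86.7 − 20·log₁₀(38.7/4.6) = 86.7 − 18.50 = 68.20 dB.
CNC lathe: 78.6 − 20·log₁₀(47.3/4.1) = 78.6 − 21.24 = 57.36 dB.
Σ 10^(L/10) = 7.372e+06 → L_total = 10·log₁₀(7.372e+06) = 68.68 dB.

68.7 dB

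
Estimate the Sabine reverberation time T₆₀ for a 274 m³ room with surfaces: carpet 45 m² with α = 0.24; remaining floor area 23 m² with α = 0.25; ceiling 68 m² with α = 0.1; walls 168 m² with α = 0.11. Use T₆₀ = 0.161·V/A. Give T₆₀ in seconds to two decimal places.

Total absorption A = 45·0.24 + 23·0.25 + 68·0.1 + 168·0.11 = 41.83 m² sabins.
T₆₀ = 0.161 × 274 / 41.83 = 1.055 s.

1.05 s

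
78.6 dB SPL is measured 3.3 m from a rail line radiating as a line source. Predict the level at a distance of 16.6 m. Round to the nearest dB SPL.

72 dB SPL

For a line source, L₂ = L₁ − 10·log₁₀(r₂/r₁).
L₂ = 78.6 − 10·log₁₀(16.6/3.3) = 78.6 − 7.016 = 71.58 dB SPL.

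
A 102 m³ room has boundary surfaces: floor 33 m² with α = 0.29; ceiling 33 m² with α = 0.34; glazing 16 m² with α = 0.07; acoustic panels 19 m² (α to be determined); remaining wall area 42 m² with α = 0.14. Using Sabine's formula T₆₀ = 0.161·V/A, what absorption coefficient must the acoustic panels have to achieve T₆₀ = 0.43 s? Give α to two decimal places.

Required total absorption A = 0.161·102/0.43 = 38.19 m².
Absorption from the other surfaces = 33·0.29 + 33·0.34 + 16·0.07 + 42·0.14 = 27.79 m², so the acoustic panels must supply 10.40 m² over 19 m².
α = 10.40/19 = 0.547.

0.55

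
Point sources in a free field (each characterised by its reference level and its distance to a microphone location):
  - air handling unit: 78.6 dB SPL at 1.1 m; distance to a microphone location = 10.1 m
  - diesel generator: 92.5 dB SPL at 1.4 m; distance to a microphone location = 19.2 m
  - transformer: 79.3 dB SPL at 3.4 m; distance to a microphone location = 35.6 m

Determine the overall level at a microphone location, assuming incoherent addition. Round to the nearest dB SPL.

First find each source's level at the receiver (point-source: −20·log₁₀(r/r_ref)), then combine on an intensity basis.
air handling unit: 78.6 − 20·log₁₀(10.1/1.1) = 78.6 − 19.26 = 59.34 dB SPL.
diesel generator: 92.5 − 20·log₁₀(19.2/1.4) = 92.5 − 22.74 = 69.76 dB SPL.
transformer: 79.3 − 20·log₁₀(35.6/3.4) = 79.3 − 20.40 = 58.90 dB SPL.
Σ 10^(L/10) = 1.109e+07 → L_total = 10·log₁₀(1.109e+07) = 70.45 dB SPL.

70 dB SPL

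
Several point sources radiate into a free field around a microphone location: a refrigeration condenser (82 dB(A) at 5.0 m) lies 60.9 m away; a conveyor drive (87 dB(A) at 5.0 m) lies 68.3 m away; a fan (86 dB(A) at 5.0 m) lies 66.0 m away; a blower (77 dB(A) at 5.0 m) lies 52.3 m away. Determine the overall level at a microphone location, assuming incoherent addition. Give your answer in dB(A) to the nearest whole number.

68 dB(A)

Apply inverse-square spreading to bring every level to the receiver, then sum 10^(L/10).
refrigeration condenser: 82 − 20·log₁₀(60.9/5.0) = 82 − 21.71 = 60.29 dB(A).
conveyor drive: 87 − 20·log₁₀(68.3/5.0) = 87 − 22.71 = 64.29 dB(A).
fan: 86 − 20·log₁₀(66.0/5.0) = 86 − 22.41 = 63.59 dB(A).
blower: 77 − 20·log₁₀(52.3/5.0) = 77 − 20.39 = 56.61 dB(A).
Σ 10^(L/10) = 6.497e+06 → L_total = 10·log₁₀(6.497e+06) = 68.13 dB(A).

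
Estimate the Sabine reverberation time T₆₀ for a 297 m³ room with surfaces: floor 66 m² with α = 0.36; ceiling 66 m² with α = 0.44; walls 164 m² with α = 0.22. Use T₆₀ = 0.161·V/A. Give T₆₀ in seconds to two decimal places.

Total absorption A = 66·0.36 + 66·0.44 + 164·0.22 = 88.88 m² sabins.
T₆₀ = 0.161 × 297 / 88.88 = 0.538 s.

0.54 s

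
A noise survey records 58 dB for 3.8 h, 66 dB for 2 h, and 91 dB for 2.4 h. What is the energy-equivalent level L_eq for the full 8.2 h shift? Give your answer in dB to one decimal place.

85.7 dB

Weight each interval's intensity by its duration and average over T = 8.2 h:
Σ tᵢ·10^(Lᵢ/10) = 3.8·10^(58/10) + 2·10^(66/10) + 2.4·10^(91/10) = 3.032e+09.
L_eq = 10·log₁₀(3.032e+09/8.2) = 85.68 dB.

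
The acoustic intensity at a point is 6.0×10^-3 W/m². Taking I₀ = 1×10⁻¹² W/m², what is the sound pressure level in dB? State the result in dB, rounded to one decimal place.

L = 10·log₁₀(I/I₀) = 10·log₁₀(6.0×10^-3/10⁻¹²) = 10·log₁₀(6.0×10^9).
L = 10·(0.7782 + 9) = 97.78 dB.

97.8 dB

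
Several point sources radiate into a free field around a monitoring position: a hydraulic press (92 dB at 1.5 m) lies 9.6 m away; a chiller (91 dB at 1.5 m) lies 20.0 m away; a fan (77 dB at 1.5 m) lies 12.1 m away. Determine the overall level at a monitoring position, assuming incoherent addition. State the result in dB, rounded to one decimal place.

76.7 dB

First find each source's level at the receiver (point-source: −20·log₁₀(r/r_ref)), then combine on an intensity basis.
hydraulic press: 92 − 20·log₁₀(9.6/1.5) = 92 − 16.12 = 75.88 dB.
chiller: 91 − 20·log₁₀(20.0/1.5) = 91 − 22.50 = 68.50 dB.
fan: 77 − 20·log₁₀(12.1/1.5) = 77 − 18.13 = 58.87 dB.
Σ 10^(L/10) = 4.655e+07 → L_total = 10·log₁₀(4.655e+07) = 76.68 dB.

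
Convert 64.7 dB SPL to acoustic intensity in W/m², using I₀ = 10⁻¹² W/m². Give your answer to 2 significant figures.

3.0e-06 W/m²

I/I₀ = 10^(64.7/10) = 2.951e+06, so I = 2.951e+06 × 10⁻¹² W/m².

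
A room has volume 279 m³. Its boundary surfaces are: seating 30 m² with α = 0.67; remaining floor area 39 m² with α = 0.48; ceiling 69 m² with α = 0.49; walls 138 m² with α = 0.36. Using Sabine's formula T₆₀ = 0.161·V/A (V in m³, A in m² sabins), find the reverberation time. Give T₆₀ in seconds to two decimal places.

0.37 s

Total absorption A = 30·0.67 + 39·0.48 + 69·0.49 + 138·0.36 = 122.31 m² sabins.
T₆₀ = 0.161 × 279 / 122.31 = 0.367 s.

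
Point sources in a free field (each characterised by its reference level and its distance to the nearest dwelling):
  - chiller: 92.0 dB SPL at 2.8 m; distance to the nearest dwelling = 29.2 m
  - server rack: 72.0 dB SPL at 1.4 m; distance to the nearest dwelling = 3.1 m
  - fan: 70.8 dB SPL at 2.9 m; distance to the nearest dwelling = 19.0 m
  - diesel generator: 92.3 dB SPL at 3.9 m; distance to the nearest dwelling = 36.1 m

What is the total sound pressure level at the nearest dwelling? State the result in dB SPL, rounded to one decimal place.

75.8 dB SPL

Apply inverse-square spreading to bring every level to the receiver, then sum 10^(L/10).
chiller: 92.0 − 20·log₁₀(29.2/2.8) = 92.0 − 20.36 = 71.64 dB SPL.
server rack: 72.0 − 20·log₁₀(3.1/1.4) = 72.0 − 6.90 = 65.10 dB SPL.
fan: 70.8 − 20·log₁₀(19.0/2.9) = 70.8 − 16.33 = 54.47 dB SPL.
diesel generator: 92.3 − 20·log₁₀(36.1/3.9) = 92.3 − 19.33 = 72.97 dB SPL.
Σ 10^(L/10) = 3.791e+07 → L_total = 10·log₁₀(3.791e+07) = 75.79 dB SPL.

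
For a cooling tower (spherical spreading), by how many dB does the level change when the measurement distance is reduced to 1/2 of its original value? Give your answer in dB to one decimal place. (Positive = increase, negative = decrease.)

+6.0 dB

A point source loses 6 dB per doubling of distance; generally ΔL = −20·log₁₀(r₂/r₁).
ΔL = −20·log₁₀(0.5) = +6.02 dB.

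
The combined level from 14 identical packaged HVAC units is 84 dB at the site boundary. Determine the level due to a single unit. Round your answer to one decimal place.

72.5 dB

Dividing the total intensity by 14 lowers the level by 10·log₁₀ 14 = 11.461 dB: L₁ = 84 − 11.461.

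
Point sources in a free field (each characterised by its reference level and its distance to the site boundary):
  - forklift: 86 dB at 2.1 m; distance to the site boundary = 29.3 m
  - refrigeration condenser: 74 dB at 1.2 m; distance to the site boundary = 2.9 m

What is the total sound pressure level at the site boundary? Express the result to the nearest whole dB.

First find each source's level at the receiver (point-source: −20·log₁₀(r/r_ref)), then combine on an intensity basis.
forklift: 86 − 20·log₁₀(29.3/2.1) = 86 − 22.89 = 63.11 dB.
refrigeration condenser: 74 − 20·log₁₀(2.9/1.2) = 74 − 7.66 = 66.34 dB.
Σ 10^(L/10) = 6.346e+06 → L_total = 10·log₁₀(6.346e+06) = 68.03 dB.

68 dB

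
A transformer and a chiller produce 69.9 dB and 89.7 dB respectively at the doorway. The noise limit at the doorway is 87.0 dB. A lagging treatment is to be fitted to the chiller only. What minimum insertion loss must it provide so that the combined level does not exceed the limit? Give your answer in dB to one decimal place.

2.8 dB

Everything except the chiller sums to 10^(69.9/10) = 9.772e+06 in linear terms, 69.90 dB.
To meet 87.0 dB overall, the treated chiller may contribute at most 10^(87.0/10) − 9.772e+06 = 4.914e+08, i.e. 86.91 dB.
So the chiller must be reduced from 89.7 to 86.91 dB: IL = 2.79 dB.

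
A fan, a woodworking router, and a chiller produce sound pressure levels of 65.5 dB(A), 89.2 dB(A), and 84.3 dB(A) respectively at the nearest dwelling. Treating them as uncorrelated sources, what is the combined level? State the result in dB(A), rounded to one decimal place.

90.4 dB(A)

For uncorrelated sources the intensities add, so convert each level to linear form, sum, and take 10·log₁₀ of the total.
Σ 10^(L/10) = 10^(65.5/10) + 10^(89.2/10) + 10^(84.3/10) = 1.104e+09.
L_total = 10·log₁₀(1.104e+09) = 90.43 dB(A).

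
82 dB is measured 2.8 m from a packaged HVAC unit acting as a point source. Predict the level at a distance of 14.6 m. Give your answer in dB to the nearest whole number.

Point-source attenuation: ΔL = 20·log₁₀(r₂/r₁) = 20·log₁₀(14.6/2.8) = 14.344 dB.
L₂ = 82 − 20·log₁₀(14.6/2.8) = 82 − 14.344 = 67.66 dB.

68 dB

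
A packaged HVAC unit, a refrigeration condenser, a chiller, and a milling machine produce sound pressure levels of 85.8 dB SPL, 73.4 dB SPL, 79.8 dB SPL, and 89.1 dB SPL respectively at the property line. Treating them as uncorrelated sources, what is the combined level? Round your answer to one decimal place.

For uncorrelated sources the intensities add, so convert each level to linear form, sum, and take 10·log₁₀ of the total.
Σ 10^(L/10) = 10^(85.8/10) + 10^(73.4/10) + 10^(79.8/10) + 10^(89.1/10) = 1.310e+09.
L_total = 10·log₁₀(1.310e+09) = 91.17 dB SPL.

91.2 dB SPL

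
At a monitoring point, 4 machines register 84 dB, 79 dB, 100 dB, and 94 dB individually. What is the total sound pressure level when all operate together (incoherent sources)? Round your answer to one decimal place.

Incoherent sources combine by intensity addition: L_total = 10·log₁₀(Σ 10^(L_i/10)).
Σ 10^(L/10) = 10^(84/10) + 10^(79/10) + 10^(100/10) + 10^(94/10) = 1.284e+10.
L_total = 10·log₁₀(1.284e+10) = 101.09 dB.

101.1 dB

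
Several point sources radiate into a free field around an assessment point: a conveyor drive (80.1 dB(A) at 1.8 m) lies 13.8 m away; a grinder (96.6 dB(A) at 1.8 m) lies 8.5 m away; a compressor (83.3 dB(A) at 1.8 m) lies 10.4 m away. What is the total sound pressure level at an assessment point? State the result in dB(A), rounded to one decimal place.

83.3 dB(A)

Apply inverse-square spreading to bring every level to the receiver, then sum 10^(L/10).
conveyor drive: 80.1 − 20·log₁₀(13.8/1.8) = 80.1 − 17.69 = 62.41 dB(A).
grinder: 96.6 − 20·log₁₀(8.5/1.8) = 96.6 − 13.48 = 83.12 dB(A).
compressor: 83.3 − 20·log₁₀(10.4/1.8) = 83.3 − 15.24 = 68.06 dB(A).
Σ 10^(L/10) = 2.131e+08 → L_total = 10·log₁₀(2.131e+08) = 83.29 dB(A).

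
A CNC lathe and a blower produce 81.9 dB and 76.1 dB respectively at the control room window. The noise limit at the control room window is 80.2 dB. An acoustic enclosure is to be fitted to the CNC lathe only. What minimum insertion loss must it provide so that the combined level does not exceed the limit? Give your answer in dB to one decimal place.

Everything except the CNC lathe sums to 10^(76.1/10) = 4.074e+07 in linear terms, 76.10 dB.
The limit corresponds to 10^(80.2/10) = 1.047e+08; subtracting the fixed part leaves 6.397e+07 for the CNC lathe, i.e. 78.06 dB.
Required insertion loss = 81.9 − 78.06 = 3.84 dB.

3.8 dB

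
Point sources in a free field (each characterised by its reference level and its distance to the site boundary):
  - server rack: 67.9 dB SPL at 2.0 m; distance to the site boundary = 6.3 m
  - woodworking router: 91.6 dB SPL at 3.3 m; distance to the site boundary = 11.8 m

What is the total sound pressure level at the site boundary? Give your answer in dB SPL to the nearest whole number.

Propagate each source to the receiver with L = L_ref − 20·log₁₀(r/r_ref), then add intensities.
server rack: 67.9 − 20·log₁₀(6.3/2.0) = 67.9 − 9.97 = 57.93 dB SPL.
woodworking router: 91.6 − 20·log₁₀(11.8/3.3) = 91.6 − 11.07 = 80.53 dB SPL.
Σ 10^(L/10) = 1.137e+08 → L_total = 10·log₁₀(1.137e+08) = 80.56 dB SPL.

81 dB SPL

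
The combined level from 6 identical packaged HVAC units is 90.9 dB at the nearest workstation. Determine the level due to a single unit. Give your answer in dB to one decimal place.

83.1 dB

For N identical incoherent sources L_total = L₁ + 10·log₁₀ N, so L₁ = 90.9 − 10·log₁₀(6) = 90.9 − 7.782.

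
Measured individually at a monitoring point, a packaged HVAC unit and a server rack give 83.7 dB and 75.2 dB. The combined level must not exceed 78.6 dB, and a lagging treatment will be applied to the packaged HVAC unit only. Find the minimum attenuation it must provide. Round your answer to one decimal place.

Everything except the packaged HVAC unit sums to 10^(75.2/10) = 3.311e+07 in linear terms, 75.20 dB.
To meet 78.6 dB overall, the treated packaged HVAC unit may contribute at most 10^(78.6/10) − 3.311e+07 = 3.933e+07, i.e. 75.95 dB.
So the packaged HVAC unit must be reduced from 83.7 to 75.95 dB: IL = 7.75 dB.

7.8 dB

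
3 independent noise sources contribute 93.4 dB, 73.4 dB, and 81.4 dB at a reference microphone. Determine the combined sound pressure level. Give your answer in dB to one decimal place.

93.7 dB

For uncorrelated sources the intensities add, so convert each level to linear form, sum, and take 10·log₁₀ of the total.
Σ 10^(L/10) = 10^(93.4/10) + 10^(73.4/10) + 10^(81.4/10) = 2.348e+09.
L_total = 10·log₁₀(2.348e+09) = 93.71 dB.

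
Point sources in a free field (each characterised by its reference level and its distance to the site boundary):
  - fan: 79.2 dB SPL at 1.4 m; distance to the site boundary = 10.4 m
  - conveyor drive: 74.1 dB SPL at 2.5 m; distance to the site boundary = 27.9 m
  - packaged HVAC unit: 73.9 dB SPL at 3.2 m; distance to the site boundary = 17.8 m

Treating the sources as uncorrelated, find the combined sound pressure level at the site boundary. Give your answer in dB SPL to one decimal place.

First find each source's level at the receiver (point-source: −20·log₁₀(r/r_ref)), then combine on an intensity basis.
fan: 79.2 − 20·log₁₀(10.4/1.4) = 79.2 − 17.42 = 61.78 dB SPL.
conveyor drive: 74.1 − 20·log₁₀(27.9/2.5) = 74.1 − 20.95 = 53.15 dB SPL.
packaged HVAC unit: 73.9 − 20·log₁₀(17.8/3.2) = 73.9 − 14.91 = 58.99 dB SPL.
Σ 10^(L/10) = 2.507e+06 → L_total = 10·log₁₀(2.507e+06) = 63.99 dB SPL.

64.0 dB SPL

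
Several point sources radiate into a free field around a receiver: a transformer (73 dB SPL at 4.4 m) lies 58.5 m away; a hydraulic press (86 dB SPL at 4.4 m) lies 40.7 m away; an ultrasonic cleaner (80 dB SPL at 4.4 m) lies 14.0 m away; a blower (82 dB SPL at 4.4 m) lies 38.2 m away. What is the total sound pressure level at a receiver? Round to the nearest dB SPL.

72 dB SPL

Propagate each source to the receiver with L = L_ref − 20·log₁₀(r/r_ref), then add intensities.
transformer: 73 − 20·log₁₀(58.5/4.4) = 73 − 22.47 = 50.53 dB SPL.
hydraulic press: 86 − 20·log₁₀(40.7/4.4) = 86 − 19.32 = 66.68 dB SPL.
ultrasonic cleaner: 80 − 20·log₁₀(14.0/4.4) = 80 − 10.05 = 69.95 dB SPL.
blower: 82 − 20·log₁₀(38.2/4.4) = 82 − 18.77 = 63.23 dB SPL.
Σ 10^(L/10) = 1.675e+07 → L_total = 10·log₁₀(1.675e+07) = 72.24 dB SPL.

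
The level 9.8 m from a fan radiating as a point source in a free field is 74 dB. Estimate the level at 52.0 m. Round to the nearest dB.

Point-source attenuation: ΔL = 20·log₁₀(r₂/r₁) = 20·log₁₀(52.0/9.8) = 14.496 dB.
L₂ = 74 − 20·log₁₀(52.0/9.8) = 74 − 14.496 = 59.50 dB.

60 dB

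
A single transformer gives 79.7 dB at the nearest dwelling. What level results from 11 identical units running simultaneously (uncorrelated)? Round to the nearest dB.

With 11 equal, uncorrelated contributions the intensity is 11× that of one unit, giving a rise of 10·log₁₀ 11.
L_total = 79.7 + 10·log₁₀(11) = 79.7 + 10.414 = 90.11 dB.

90 dB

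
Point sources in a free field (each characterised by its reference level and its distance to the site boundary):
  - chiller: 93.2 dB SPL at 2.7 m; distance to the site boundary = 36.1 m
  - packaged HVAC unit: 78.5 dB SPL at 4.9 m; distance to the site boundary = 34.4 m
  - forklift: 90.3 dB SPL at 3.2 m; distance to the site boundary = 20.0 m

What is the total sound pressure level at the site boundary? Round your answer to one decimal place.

76.1 dB SPL

Propagate each source to the receiver with L = L_ref − 20·log₁₀(r/r_ref), then add intensities.
chiller: 93.2 − 20·log₁₀(36.1/2.7) = 93.2 − 22.52 = 70.68 dB SPL.
packaged HVAC unit: 78.5 − 20·log₁₀(34.4/4.9) = 78.5 − 16.93 = 61.57 dB SPL.
forklift: 90.3 − 20·log₁₀(20.0/3.2) = 90.3 − 15.92 = 74.38 dB SPL.
Σ 10^(L/10) = 4.055e+07 → L_total = 10·log₁₀(4.055e+07) = 76.08 dB SPL.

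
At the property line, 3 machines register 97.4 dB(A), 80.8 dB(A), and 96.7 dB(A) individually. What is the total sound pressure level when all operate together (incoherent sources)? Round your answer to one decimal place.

100.1 dB(A)

For uncorrelated sources the intensities add, so convert each level to linear form, sum, and take 10·log₁₀ of the total.
Σ 10^(L/10) = 10^(97.4/10) + 10^(80.8/10) + 10^(96.7/10) = 1.029e+10.
L_total = 10·log₁₀(1.029e+10) = 100.13 dB(A).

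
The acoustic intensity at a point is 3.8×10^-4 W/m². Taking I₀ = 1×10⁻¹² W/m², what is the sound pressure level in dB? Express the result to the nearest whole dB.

86 dB

I/I₀ = 3.8×10^-4/10⁻¹² = 3.8×10^8, and L = 10·log₁₀(I/I₀).
L = 10·(0.5798 + 8) = 85.80 dB.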